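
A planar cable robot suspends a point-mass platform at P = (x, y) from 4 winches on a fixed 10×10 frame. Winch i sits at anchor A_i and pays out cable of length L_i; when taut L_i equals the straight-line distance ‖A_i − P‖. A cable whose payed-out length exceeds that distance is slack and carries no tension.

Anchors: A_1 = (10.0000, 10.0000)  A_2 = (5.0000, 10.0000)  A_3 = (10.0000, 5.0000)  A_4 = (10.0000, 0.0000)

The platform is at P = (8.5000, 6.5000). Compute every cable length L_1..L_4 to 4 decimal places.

L_1: Δ = A_1−P = (1.5000, 3.5000) → ‖Δ‖ = √14.5000 = 3.8079
L_2: Δ = A_2−P = (-3.5000, 3.5000) → ‖Δ‖ = √24.5000 = 4.9497
L_3: Δ = A_3−P = (1.5000, -1.5000) → ‖Δ‖ = √4.5000 = 2.1213
L_4: Δ = A_4−P = (1.5000, -6.5000) → ‖Δ‖ = √44.5000 = 6.6708

(3.8079, 4.9497, 2.1213, 6.6708)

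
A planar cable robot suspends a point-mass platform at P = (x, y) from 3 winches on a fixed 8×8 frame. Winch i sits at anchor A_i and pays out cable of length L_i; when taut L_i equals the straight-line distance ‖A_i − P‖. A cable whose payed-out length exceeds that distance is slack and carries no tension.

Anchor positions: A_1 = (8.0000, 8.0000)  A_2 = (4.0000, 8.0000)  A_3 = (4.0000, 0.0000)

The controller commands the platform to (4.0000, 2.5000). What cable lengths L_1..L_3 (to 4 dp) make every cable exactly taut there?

(6.8007, 5.5000, 2.5000)

L_1 = √((8.0000−4.0000)² + (8.0000−2.5000)²) = 6.8007
L_2 = √((4.0000−4.0000)² + (8.0000−2.5000)²) = 5.5000
L_3 = √((4.0000−4.0000)² + (0.0000−2.5000)²) = 2.5000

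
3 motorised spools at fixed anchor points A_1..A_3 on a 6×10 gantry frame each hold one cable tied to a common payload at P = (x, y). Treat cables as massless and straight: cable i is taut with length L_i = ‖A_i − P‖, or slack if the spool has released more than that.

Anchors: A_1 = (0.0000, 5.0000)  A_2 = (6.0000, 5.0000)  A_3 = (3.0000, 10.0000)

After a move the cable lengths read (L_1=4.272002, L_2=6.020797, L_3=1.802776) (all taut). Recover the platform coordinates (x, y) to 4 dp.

circle eqns → linear via eq_j − eq_1; set k_j = A_j·A_j − L_j²
k_1 = 0.0000+25.0000−18.2500 = 6.7500
-12.0000·x + 0.0000·y = k_1−k_2 = -18.0000
-6.0000·x − 10.0000·y = k_1−k_3 = -99.0000
solve first two rows → x=1.5000, y=9.0000

(1.5000, 9.0000)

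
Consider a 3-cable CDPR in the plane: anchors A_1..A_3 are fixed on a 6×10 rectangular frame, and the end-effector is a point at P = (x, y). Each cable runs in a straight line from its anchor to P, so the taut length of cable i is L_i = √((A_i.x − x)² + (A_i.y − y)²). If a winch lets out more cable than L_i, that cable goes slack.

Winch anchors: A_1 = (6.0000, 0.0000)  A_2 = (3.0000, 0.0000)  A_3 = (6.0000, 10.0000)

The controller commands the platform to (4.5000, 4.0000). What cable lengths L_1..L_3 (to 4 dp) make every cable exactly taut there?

cable 1: Δx=1.5000, Δy=-4.0000; L_1 = √(Δx²+Δy²) = 4.2720
cable 2: Δx=-1.5000, Δy=-4.0000; L_2 = √(Δx²+Δy²) = 4.2720
cable 3: Δx=1.5000, Δy=6.0000; L_3 = √(Δx²+Δy²) = 6.1847

(4.2720, 4.2720, 6.1847)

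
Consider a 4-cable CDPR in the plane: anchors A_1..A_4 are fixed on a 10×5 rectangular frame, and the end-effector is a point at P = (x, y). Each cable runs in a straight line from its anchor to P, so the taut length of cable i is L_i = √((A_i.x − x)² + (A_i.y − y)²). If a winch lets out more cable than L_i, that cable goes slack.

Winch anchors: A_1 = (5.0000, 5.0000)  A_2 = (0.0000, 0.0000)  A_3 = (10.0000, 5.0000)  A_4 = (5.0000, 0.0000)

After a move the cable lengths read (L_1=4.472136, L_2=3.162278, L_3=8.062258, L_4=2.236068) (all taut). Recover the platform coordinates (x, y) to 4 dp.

circle eqns → linear via eq_j − eq_1; set q_j = A_j·A_j − L_j²
q_1 = 25.0000+25.0000−20.0000 = 30.0000
10.0000·x + 10.0000·y = q_1−q_2 = 40.0000
-10.0000·x + 0.0000·y = q_1−q_3 = -30.0000
0.0000·x + 10.0000·y = q_1−q_4 = 10.0000
solve first two rows → x=3.0000, y=1.0000
check cable 4: ‖A_4−P‖² = 5.0000 ≈ L_4² = 5.0000 ✓

(3.0000, 1.0000)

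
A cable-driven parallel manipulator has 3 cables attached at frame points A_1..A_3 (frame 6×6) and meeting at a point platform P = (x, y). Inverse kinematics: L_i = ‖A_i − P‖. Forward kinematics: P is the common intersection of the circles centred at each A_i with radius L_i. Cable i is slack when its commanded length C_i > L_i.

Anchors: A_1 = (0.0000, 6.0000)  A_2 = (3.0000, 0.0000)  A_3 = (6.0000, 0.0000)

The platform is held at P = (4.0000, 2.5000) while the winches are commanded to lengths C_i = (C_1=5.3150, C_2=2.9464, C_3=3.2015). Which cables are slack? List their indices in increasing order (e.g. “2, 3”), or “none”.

i=1: geometric 5.3151 vs commanded 5.3150 ⇒ taut
i=2: geometric 2.6926 vs commanded 2.9464 ⇒ slack
i=3: geometric 3.2016 vs commanded 3.2015 ⇒ taut

2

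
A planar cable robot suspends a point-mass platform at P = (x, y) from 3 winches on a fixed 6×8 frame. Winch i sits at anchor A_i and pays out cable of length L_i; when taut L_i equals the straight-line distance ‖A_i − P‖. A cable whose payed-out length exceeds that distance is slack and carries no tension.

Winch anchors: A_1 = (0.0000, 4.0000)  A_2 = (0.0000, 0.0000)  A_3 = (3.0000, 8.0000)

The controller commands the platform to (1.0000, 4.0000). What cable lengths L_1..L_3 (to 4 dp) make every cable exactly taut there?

(1.0000, 4.1231, 4.4721)

L_1 = √((0.0000−1.0000)² + (4.0000−4.0000)²) = 1.0000
L_2 = √((0.0000−1.0000)² + (0.0000−4.0000)²) = 4.1231
L_3 = √((3.0000−1.0000)² + (8.0000−4.0000)²) = 4.4721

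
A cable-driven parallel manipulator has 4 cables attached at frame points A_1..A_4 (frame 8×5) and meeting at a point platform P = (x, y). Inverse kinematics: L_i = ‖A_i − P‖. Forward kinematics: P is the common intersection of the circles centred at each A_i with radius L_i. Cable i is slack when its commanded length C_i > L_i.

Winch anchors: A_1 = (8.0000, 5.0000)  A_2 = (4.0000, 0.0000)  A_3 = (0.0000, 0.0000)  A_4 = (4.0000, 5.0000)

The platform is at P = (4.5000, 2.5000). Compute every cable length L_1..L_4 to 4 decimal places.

(4.3012, 2.5495, 5.1478, 2.5495)

L_1 = √((8.0000−4.5000)² + (5.0000−2.5000)²) = 4.3012
L_2 = √((4.0000−4.5000)² + (0.0000−2.5000)²) = 2.5495
L_3 = √((0.0000−4.5000)² + (0.0000−2.5000)²) = 5.1478
L_4 = √((4.0000−4.5000)² + (5.0000−2.5000)²) = 2.5495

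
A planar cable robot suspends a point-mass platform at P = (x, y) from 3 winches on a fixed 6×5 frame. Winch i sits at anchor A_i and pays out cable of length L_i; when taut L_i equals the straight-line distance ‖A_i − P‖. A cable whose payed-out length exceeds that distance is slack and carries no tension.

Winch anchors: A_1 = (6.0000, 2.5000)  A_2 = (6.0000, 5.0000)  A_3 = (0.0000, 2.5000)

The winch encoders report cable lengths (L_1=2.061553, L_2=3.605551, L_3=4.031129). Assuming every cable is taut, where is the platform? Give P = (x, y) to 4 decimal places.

each cable: (A_i−P)·(A_i−P) = L_i²; let q_i = ‖A_i‖²−L_i²
q_1 = 36.0000+6.2500−4.2500 = 38.0000
row 1: 0.0000x − 5.0000y = -10.0000  (q_2=48.0000)
row 2: 12.0000x + 0.0000y = 48.0000  (q_3=-10.0000)
Cramer on rows 1–2 → x = 4.0000, y = 2.0000

(4.0000, 2.0000)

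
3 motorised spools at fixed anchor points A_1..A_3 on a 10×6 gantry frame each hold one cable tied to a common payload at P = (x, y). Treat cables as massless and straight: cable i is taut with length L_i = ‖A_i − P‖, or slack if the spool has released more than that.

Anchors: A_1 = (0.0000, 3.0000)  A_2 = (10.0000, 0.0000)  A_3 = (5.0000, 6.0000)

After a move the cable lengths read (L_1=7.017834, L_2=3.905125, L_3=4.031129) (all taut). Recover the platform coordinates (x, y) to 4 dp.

(7.0000, 2.5000)

each cable: (A_i−P)·(A_i−P) = L_i²; let c_i = ‖A_i‖²−L_i²
c_1 = 0.0000+9.0000−49.2500 = -40.2500
row 1: -20.0000x + 6.0000y = -125.0000  (c_2=84.7500)
row 2: -10.0000x − 6.0000y = -85.0000  (c_3=44.7500)
Cramer on rows 1–2 → x = 7.0000, y = 2.5000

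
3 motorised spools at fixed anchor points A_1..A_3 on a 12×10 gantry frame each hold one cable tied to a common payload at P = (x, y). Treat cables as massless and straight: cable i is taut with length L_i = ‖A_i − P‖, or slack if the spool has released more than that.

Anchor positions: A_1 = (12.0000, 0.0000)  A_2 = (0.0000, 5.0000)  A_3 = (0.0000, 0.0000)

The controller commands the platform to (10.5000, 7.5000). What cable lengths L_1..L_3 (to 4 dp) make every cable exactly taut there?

cable 1: Δx=1.5000, Δy=-7.5000; L_1 = √(Δx²+Δy²) = 7.6485
cable 2: Δx=-10.5000, Δy=-2.5000; L_2 = √(Δx²+Δy²) = 10.7935
cable 3: Δx=-10.5000, Δy=-7.5000; L_3 = √(Δx²+Δy²) = 12.9035

(7.6485, 10.7935, 12.9035)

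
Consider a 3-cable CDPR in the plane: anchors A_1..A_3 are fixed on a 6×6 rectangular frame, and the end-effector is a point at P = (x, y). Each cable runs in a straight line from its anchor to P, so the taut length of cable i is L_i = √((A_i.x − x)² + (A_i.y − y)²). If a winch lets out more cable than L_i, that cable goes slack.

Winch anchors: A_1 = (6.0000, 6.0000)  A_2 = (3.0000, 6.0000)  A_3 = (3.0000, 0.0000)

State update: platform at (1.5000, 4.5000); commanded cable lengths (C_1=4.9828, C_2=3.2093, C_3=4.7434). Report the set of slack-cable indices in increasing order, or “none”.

1, 2

cable 1: L_1 = ‖A_1−P‖ = 4.7434;  C_1 = 4.9828 → slack
cable 2: L_2 = ‖A_2−P‖ = 2.1213;  C_2 = 3.2093 → slack
cable 3: L_3 = ‖A_3−P‖ = 4.7434;  C_3 = 4.7434 → taut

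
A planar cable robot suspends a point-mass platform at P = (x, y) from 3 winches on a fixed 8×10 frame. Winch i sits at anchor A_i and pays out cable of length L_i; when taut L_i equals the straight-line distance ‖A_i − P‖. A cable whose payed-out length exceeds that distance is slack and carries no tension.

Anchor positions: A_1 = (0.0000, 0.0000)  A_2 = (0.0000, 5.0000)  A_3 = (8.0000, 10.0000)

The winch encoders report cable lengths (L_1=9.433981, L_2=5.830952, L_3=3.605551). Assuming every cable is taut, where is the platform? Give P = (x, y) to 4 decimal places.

expand ‖A_i−P‖²=L_i² and subtract eq 1 (q_i ≔ ‖A_i‖²−L_i²)
q_1 = 0.0000+0.0000−89.0000 = -89.0000
eq1−eq2 → [0.0000  -10.0000]·P = -80.0000
eq1−eq3 → [-16.0000  -20.0000]·P = -240.0000
2×2 solve → P = (5.0000, 8.0000)

(5.0000, 8.0000)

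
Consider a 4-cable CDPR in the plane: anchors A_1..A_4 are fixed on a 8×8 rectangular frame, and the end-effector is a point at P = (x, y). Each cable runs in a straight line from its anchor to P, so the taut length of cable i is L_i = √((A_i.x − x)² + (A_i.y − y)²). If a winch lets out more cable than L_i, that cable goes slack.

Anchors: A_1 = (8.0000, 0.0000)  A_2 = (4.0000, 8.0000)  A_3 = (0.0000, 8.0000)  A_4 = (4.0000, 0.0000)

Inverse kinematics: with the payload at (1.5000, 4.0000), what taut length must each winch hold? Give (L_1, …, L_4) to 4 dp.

cable 1: Δx=6.5000, Δy=-4.0000; L_1 = √(Δx²+Δy²) = 7.6322
cable 2: Δx=2.5000, Δy=4.0000; L_2 = √(Δx²+Δy²) = 4.7170
cable 3: Δx=-1.5000, Δy=4.0000; L_3 = √(Δx²+Δy²) = 4.2720
cable 4: Δx=2.5000, Δy=-4.0000; L_4 = √(Δx²+Δy²) = 4.7170

(7.6322, 4.7170, 4.2720, 4.7170)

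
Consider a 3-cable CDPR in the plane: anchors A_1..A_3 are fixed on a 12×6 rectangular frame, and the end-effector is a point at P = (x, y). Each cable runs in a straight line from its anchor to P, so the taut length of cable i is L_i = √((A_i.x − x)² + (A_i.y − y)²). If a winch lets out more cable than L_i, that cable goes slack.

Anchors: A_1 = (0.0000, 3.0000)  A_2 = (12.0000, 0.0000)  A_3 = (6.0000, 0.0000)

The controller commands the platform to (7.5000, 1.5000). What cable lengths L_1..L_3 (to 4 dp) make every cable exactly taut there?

(7.6485, 4.7434, 2.1213)

L_1: Δ = A_1−P = (-7.5000, 1.5000) → ‖Δ‖ = √58.5000 = 7.6485
L_2: Δ = A_2−P = (4.5000, -1.5000) → ‖Δ‖ = √22.5000 = 4.7434
L_3: Δ = A_3−P = (-1.5000, -1.5000) → ‖Δ‖ = √4.5000 = 2.1213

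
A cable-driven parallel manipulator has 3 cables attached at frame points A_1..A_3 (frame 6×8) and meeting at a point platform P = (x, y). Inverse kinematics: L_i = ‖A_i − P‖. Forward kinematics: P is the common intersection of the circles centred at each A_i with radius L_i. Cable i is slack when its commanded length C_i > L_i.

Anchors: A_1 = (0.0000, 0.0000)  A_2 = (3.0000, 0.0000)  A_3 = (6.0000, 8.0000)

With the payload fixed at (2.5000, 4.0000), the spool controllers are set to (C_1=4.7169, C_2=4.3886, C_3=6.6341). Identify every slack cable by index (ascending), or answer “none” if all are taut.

2, 3

cable 1: L_1 = ‖A_1−P‖ = 4.7170;  C_1 = 4.7169 → taut
cable 2: L_2 = ‖A_2−P‖ = 4.0311;  C_2 = 4.3886 → slack
cable 3: L_3 = ‖A_3−P‖ = 5.3151;  C_3 = 6.6341 → slack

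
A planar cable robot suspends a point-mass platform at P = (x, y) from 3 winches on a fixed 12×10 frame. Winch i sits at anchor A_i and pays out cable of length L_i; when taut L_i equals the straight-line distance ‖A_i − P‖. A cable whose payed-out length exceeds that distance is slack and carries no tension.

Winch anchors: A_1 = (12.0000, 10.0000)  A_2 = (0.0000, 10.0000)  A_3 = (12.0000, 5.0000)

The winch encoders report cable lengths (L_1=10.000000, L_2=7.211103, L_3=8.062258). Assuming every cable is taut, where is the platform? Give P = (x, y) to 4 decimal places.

(4.0000, 4.0000)

each cable: (A_i−P)·(A_i−P) = L_i²; let q_i = ‖A_i‖²−L_i²
q_1 = 144.0000+100.0000−100.0000 = 144.0000
row 1: 24.0000x + 0.0000y = 96.0000  (q_2=48.0000)
row 2: 0.0000x + 10.0000y = 40.0000  (q_3=104.0000)
Cramer on rows 1–2 → x = 4.0000, y = 4.0000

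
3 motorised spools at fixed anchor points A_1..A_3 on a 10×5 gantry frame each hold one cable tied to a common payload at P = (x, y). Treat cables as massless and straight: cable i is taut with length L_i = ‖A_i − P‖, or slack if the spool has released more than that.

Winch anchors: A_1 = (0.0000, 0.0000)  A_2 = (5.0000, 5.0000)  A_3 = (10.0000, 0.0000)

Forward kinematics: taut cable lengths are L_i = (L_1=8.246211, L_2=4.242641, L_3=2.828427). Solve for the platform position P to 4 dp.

expand ‖A_i−P‖²=L_i² and subtract eq 1 (k_i ≔ ‖A_i‖²−L_i²)
k_1 = 0.0000+0.0000−68.0000 = -68.0000
eq1−eq2 → [-10.0000  -10.0000]·P = -100.0000
eq1−eq3 → [-20.0000  0.0000]·P = -160.0000
2×2 solve → P = (8.0000, 2.0000)

(8.0000, 2.0000)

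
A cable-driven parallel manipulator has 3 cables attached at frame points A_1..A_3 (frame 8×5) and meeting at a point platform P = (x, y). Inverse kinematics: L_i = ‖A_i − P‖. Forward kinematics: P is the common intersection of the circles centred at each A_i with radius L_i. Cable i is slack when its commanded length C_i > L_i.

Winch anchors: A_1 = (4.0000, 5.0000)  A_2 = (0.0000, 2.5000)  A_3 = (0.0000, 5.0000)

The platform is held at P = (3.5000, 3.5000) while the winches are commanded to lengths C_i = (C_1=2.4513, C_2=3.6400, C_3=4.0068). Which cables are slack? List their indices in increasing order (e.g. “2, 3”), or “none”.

1, 3

i=1: geometric 1.5811 vs commanded 2.4513 ⇒ slack
i=2: geometric 3.6401 vs commanded 3.6400 ⇒ taut
i=3: geometric 3.8079 vs commanded 4.0068 ⇒ slack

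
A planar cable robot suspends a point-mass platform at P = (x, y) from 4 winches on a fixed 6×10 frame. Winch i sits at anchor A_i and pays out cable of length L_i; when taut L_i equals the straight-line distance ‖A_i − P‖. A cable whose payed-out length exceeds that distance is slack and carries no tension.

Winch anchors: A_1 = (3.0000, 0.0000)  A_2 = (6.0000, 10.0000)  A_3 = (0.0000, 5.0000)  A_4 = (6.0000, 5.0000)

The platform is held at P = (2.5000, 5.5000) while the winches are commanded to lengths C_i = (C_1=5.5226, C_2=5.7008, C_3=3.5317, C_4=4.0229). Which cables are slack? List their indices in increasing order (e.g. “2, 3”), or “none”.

i=1: geometric 5.5227 vs commanded 5.5226 ⇒ taut
i=2: geometric 5.7009 vs commanded 5.7008 ⇒ taut
i=3: geometric 2.5495 vs commanded 3.5317 ⇒ slack
i=4: geometric 3.5355 vs commanded 4.0229 ⇒ slack

3, 4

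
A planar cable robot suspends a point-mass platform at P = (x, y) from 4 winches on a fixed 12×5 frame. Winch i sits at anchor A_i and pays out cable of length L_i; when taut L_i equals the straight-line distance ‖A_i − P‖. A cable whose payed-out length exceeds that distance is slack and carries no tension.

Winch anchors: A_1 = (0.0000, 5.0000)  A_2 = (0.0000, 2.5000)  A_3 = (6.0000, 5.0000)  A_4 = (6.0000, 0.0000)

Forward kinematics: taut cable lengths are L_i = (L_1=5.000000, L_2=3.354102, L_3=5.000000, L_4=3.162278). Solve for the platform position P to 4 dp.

expand ‖A_i−P‖²=L_i² and subtract eq 1 (q_i ≔ ‖A_i‖²−L_i²)
q_1 = 0.0000+25.0000−25.0000 = 0.0000
eq1−eq2 → [0.0000  5.0000]·P = 5.0000
eq1−eq3 → [-12.0000  0.0000]·P = -36.0000
eq1−eq4 → [-12.0000  10.0000]·P = -26.0000
2×2 solve → P = (3.0000, 1.0000)
check cable 4: ‖A_4−P‖² = 10.0000 ≈ L_4² = 10.0000 ✓

(3.0000, 1.0000)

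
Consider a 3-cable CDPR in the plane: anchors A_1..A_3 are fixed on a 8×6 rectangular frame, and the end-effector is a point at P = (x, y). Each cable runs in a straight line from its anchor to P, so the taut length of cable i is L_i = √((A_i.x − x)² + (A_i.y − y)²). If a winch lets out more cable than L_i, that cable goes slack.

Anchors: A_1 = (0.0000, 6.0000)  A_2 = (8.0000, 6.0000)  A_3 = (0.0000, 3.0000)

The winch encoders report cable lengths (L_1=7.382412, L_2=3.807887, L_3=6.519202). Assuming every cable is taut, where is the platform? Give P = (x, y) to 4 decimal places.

(6.5000, 2.5000)

circle eqns → linear via eq_j − eq_1; set q_j = A_j·A_j − L_j²
q_1 = 0.0000+36.0000−54.5000 = -18.5000
-16.0000·x + 0.0000·y = q_1−q_2 = -104.0000
0.0000·x + 6.0000·y = q_1−q_3 = 15.0000
solve first two rows → x=6.5000, y=2.5000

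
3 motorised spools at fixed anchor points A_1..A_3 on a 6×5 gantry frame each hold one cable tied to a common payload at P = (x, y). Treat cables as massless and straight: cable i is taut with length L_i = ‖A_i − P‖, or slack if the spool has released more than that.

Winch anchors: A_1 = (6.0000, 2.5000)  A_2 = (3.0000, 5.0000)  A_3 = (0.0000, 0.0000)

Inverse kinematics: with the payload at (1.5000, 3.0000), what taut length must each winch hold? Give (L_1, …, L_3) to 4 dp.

cable 1: Δx=4.5000, Δy=-0.5000; L_1 = √(Δx²+Δy²) = 4.5277
cable 2: Δx=1.5000, Δy=2.0000; L_2 = √(Δx²+Δy²) = 2.5000
cable 3: Δx=-1.5000, Δy=-3.0000; L_3 = √(Δx²+Δy²) = 3.3541

(4.5277, 2.5000, 3.3541)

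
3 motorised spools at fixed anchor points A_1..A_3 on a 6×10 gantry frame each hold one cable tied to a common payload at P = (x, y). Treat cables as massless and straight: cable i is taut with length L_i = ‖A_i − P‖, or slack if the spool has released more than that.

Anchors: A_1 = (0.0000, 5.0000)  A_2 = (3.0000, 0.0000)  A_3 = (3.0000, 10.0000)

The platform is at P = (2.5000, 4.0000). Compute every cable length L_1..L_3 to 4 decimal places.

(2.6926, 4.0311, 6.0208)

L_1 = √((0.0000−2.5000)² + (5.0000−4.0000)²) = 2.6926
L_2 = √((3.0000−2.5000)² + (0.0000−4.0000)²) = 4.0311
L_3 = √((3.0000−2.5000)² + (10.0000−4.0000)²) = 6.0208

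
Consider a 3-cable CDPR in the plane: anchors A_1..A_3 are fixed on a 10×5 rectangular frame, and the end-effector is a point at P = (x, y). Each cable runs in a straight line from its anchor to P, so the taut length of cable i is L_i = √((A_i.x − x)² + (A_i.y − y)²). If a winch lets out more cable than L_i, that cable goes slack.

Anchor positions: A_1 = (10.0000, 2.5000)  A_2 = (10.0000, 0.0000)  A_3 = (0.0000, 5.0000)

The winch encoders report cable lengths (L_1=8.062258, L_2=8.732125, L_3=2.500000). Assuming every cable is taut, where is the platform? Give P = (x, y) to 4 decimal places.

each cable: (A_i−P)·(A_i−P) = L_i²; let c_i = ‖A_i‖²−L_i²
c_1 = 100.0000+6.2500−65.0000 = 41.2500
row 1: 0.0000x + 5.0000y = 17.5000  (c_2=23.7500)
row 2: 20.0000x − 5.0000y = 22.5000  (c_3=18.7500)
Cramer on rows 1–2 → x = 2.0000, y = 3.5000

(2.0000, 3.5000)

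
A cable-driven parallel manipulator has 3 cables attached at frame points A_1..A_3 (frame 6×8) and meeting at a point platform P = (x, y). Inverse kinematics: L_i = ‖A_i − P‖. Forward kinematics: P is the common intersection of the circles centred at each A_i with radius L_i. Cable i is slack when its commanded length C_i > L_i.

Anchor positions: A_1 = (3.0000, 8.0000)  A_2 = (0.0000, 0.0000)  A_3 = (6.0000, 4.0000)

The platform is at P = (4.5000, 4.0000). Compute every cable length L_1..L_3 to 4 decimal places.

cable 1: Δx=-1.5000, Δy=4.0000; L_1 = √(Δx²+Δy²) = 4.2720
cable 2: Δx=-4.5000, Δy=-4.0000; L_2 = √(Δx²+Δy²) = 6.0208
cable 3: Δx=1.5000, Δy=0.0000; L_3 = √(Δx²+Δy²) = 1.5000

(4.2720, 6.0208, 1.5000)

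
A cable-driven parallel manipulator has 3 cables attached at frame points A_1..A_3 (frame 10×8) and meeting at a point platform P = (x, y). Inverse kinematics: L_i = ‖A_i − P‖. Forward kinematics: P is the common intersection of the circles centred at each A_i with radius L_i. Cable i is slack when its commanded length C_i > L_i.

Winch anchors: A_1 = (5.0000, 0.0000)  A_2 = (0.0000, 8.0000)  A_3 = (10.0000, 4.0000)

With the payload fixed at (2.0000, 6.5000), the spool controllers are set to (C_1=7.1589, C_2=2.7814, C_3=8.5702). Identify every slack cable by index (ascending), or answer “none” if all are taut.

2, 3

cable 1: L_1 = ‖A_1−P‖ = 7.1589;  C_1 = 7.1589 → taut
cable 2: L_2 = ‖A_2−P‖ = 2.5000;  C_2 = 2.7814 → slack
cable 3: L_3 = ‖A_3−P‖ = 8.3815;  C_3 = 8.5702 → slack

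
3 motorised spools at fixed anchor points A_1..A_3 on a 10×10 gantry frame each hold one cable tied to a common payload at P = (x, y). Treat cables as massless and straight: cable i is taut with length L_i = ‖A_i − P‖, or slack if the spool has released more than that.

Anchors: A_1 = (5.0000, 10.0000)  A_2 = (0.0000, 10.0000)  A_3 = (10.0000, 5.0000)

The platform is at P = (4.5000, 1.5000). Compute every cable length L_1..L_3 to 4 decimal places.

L_1 = √((5.0000−4.5000)² + (10.0000−1.5000)²) = 8.5147
L_2 = √((0.0000−4.5000)² + (10.0000−1.5000)²) = 9.6177
L_3 = √((10.0000−4.5000)² + (5.0000−1.5000)²) = 6.5192

(8.5147, 9.6177, 6.5192)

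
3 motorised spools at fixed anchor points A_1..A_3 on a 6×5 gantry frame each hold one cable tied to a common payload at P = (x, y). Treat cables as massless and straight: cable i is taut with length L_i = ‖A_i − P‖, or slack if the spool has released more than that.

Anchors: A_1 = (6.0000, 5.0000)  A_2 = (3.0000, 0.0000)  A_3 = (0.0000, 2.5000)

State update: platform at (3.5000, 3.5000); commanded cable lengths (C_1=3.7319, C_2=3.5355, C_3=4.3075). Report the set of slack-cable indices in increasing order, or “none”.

1, 3

cable 1: √((2.5000)²+(1.5000)²)=2.9155, C_1=3.7319: slack
cable 2: √((-0.5000)²+(-3.5000)²)=3.5355, C_2=3.5355: taut
cable 3: √((-3.5000)²+(-1.0000)²)=3.6401, C_3=4.3075: slack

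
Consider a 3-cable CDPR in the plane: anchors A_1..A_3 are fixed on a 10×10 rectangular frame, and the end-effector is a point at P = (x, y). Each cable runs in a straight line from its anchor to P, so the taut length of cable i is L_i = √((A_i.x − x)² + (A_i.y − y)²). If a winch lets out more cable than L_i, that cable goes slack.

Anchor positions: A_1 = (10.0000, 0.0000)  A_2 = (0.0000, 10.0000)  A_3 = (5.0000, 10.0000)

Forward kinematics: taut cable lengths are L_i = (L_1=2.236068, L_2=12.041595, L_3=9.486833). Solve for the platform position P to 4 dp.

(8.0000, 1.0000)

expand ‖A_i−P‖²=L_i² and subtract eq 1 (k_i ≔ ‖A_i‖²−L_i²)
k_1 = 100.0000+0.0000−5.0000 = 95.0000
eq1−eq2 → [20.0000  -20.0000]·P = 140.0000
eq1−eq3 → [10.0000  -20.0000]·P = 60.0000
2×2 solve → P = (8.0000, 1.0000)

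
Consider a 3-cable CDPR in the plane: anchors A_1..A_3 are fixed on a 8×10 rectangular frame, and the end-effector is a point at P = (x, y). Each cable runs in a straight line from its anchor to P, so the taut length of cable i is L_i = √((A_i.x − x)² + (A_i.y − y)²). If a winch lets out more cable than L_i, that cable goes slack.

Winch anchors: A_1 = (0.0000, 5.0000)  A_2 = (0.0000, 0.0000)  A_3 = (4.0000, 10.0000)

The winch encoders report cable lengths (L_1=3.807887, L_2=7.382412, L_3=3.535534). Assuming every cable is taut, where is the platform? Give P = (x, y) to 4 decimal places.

each cable: (A_i−P)·(A_i−P) = L_i²; let c_i = ‖A_i‖²−L_i²
c_1 = 0.0000+25.0000−14.5000 = 10.5000
row 1: 0.0000x + 10.0000y = 65.0000  (c_2=-54.5000)
row 2: -8.0000x − 10.0000y = -93.0000  (c_3=103.5000)
Cramer on rows 1–2 → x = 3.5000, y = 6.5000

(3.5000, 6.5000)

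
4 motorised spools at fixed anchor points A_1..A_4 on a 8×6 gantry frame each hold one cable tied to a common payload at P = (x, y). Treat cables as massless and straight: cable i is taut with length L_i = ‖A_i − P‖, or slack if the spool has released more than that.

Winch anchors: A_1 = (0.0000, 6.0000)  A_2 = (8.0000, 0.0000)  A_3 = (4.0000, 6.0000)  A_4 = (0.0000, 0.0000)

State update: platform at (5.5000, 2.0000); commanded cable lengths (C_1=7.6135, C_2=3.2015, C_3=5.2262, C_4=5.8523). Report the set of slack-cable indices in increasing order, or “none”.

cable 1: √((-5.5000)²+(4.0000)²)=6.8007, C_1=7.6135: slack
cable 2: √((2.5000)²+(-2.0000)²)=3.2016, C_2=3.2015: taut
cable 3: √((-1.5000)²+(4.0000)²)=4.2720, C_3=5.2262: slack
cable 4: √((-5.5000)²+(-2.0000)²)=5.8523, C_4=5.8523: taut

1, 3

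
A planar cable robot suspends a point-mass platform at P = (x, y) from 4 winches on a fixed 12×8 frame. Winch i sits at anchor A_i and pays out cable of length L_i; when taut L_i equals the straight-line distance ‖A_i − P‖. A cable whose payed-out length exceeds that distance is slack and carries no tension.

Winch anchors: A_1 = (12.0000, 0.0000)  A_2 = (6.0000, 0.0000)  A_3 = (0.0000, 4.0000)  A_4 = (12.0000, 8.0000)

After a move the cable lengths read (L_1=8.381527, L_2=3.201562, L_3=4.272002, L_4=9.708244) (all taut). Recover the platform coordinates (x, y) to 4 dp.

(4.0000, 2.5000)

each cable: (A_i−P)·(A_i−P) = L_i²; let k_i = ‖A_i‖²−L_i²
k_1 = 144.0000+0.0000−70.2500 = 73.7500
row 1: 12.0000x + 0.0000y = 48.0000  (k_2=25.7500)
row 2: 24.0000x − 8.0000y = 76.0000  (k_3=-2.2500)
row 3: 0.0000x − 16.0000y = -40.0000  (k_4=113.7500)
Cramer on rows 1–2 → x = 4.0000, y = 2.5000
check cable 4: ‖A_4−P‖² = 94.2500 ≈ L_4² = 94.2500 ✓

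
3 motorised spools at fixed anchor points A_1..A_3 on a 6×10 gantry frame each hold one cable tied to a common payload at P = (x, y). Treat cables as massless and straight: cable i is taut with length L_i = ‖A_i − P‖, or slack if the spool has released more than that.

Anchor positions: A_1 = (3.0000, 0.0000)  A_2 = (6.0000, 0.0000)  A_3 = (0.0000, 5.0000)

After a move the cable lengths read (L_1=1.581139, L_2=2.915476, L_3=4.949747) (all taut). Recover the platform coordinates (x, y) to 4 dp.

each cable: (A_i−P)·(A_i−P) = L_i²; let k_i = ‖A_i‖²−L_i²
k_1 = 9.0000+0.0000−2.5000 = 6.5000
row 1: -6.0000x + 0.0000y = -21.0000  (k_2=27.5000)
row 2: 6.0000x − 10.0000y = 6.0000  (k_3=0.5000)
Cramer on rows 1–2 → x = 3.5000, y = 1.5000

(3.5000, 1.5000)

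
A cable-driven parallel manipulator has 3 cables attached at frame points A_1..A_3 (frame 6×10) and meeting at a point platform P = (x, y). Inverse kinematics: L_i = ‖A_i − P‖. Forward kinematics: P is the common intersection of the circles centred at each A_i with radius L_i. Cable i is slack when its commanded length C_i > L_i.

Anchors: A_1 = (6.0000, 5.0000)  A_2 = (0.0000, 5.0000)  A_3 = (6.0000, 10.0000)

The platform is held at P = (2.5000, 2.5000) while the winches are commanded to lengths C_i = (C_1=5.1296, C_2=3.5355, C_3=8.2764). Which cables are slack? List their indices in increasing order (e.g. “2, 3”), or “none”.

cable 1: √((3.5000)²+(2.5000)²)=4.3012, C_1=5.1296: slack
cable 2: √((-2.5000)²+(2.5000)²)=3.5355, C_2=3.5355: taut
cable 3: √((3.5000)²+(7.5000)²)=8.2765, C_3=8.2764: taut

1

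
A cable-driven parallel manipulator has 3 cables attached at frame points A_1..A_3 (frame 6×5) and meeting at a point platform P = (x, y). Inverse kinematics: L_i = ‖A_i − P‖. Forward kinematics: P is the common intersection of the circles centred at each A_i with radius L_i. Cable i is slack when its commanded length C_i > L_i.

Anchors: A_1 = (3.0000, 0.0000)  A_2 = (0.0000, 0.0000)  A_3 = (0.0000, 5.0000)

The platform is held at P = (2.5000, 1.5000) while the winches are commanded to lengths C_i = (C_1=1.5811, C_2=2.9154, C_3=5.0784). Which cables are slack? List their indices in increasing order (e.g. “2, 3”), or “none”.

3

cable 1: √((0.5000)²+(-1.5000)²)=1.5811, C_1=1.5811: taut
cable 2: √((-2.5000)²+(-1.5000)²)=2.9155, C_2=2.9154: taut
cable 3: √((-2.5000)²+(3.5000)²)=4.3012, C_3=5.0784: slack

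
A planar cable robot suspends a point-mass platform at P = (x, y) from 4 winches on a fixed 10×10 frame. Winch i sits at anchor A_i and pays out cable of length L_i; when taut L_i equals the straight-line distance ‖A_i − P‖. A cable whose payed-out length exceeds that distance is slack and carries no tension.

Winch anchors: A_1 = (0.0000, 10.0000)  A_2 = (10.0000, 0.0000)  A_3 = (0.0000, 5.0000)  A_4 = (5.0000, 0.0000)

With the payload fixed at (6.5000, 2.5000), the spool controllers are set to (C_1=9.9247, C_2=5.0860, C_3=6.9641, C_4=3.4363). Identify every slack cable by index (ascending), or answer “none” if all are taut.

2, 4

cable 1: L_1 = ‖A_1−P‖ = 9.9247;  C_1 = 9.9247 → taut
cable 2: L_2 = ‖A_2−P‖ = 4.3012;  C_2 = 5.0860 → slack
cable 3: L_3 = ‖A_3−P‖ = 6.9642;  C_3 = 6.9641 → taut
cable 4: L_4 = ‖A_4−P‖ = 2.9155;  C_4 = 3.4363 → slack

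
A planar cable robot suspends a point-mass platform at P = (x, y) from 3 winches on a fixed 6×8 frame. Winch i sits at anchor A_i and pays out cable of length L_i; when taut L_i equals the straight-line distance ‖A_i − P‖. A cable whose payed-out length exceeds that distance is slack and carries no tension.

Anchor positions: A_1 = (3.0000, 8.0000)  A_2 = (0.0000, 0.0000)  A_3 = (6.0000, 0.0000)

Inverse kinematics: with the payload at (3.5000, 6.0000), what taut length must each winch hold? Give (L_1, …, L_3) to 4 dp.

cable 1: Δx=-0.5000, Δy=2.0000; L_1 = √(Δx²+Δy²) = 2.0616
cable 2: Δx=-3.5000, Δy=-6.0000; L_2 = √(Δx²+Δy²) = 6.9462
cable 3: Δx=2.5000, Δy=-6.0000; L_3 = √(Δx²+Δy²) = 6.5000

(2.0616, 6.9462, 6.5000)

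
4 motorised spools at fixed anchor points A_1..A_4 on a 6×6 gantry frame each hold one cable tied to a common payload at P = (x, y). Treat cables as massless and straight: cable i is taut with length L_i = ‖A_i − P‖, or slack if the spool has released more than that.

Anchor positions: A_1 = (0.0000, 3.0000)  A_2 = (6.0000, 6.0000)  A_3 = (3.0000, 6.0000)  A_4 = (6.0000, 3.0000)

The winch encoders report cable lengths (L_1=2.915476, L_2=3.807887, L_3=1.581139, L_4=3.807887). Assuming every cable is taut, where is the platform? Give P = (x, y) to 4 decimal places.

(2.5000, 4.5000)

each cable: (A_i−P)·(A_i−P) = L_i²; let k_i = ‖A_i‖²−L_i²
k_1 = 0.0000+9.0000−8.5000 = 0.5000
row 1: -12.0000x − 6.0000y = -57.0000  (k_2=57.5000)
row 2: -6.0000x − 6.0000y = -42.0000  (k_3=42.5000)
row 3: -12.0000x + 0.0000y = -30.0000  (k_4=30.5000)
Cramer on rows 1–2 → x = 2.5000, y = 4.5000
check cable 4: ‖A_4−P‖² = 14.5000 ≈ L_4² = 14.5000 ✓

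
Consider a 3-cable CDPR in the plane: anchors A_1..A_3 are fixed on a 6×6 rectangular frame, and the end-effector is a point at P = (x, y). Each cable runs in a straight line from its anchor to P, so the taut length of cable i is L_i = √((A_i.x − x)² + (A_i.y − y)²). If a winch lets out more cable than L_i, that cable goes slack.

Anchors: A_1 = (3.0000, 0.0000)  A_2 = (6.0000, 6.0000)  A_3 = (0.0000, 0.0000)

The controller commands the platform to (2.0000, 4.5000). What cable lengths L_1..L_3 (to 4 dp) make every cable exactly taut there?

(4.6098, 4.2720, 4.9244)

L_1: Δ = A_1−P = (1.0000, -4.5000) → ‖Δ‖ = √21.2500 = 4.6098
L_2: Δ = A_2−P = (4.0000, 1.5000) → ‖Δ‖ = √18.2500 = 4.2720
L_3: Δ = A_3−P = (-2.0000, -4.5000) → ‖Δ‖ = √24.2500 = 4.9244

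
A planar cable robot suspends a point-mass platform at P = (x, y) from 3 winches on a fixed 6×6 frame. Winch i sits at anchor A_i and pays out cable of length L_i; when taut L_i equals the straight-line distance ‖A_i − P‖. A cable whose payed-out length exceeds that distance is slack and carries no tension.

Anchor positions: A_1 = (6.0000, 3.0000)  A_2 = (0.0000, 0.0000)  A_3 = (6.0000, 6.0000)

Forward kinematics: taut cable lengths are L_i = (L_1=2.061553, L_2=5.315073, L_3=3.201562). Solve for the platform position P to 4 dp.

(4.0000, 3.5000)

each cable: (A_i−P)·(A_i−P) = L_i²; let k_i = ‖A_i‖²−L_i²
k_1 = 36.0000+9.0000−4.2500 = 40.7500
row 1: 12.0000x + 6.0000y = 69.0000  (k_2=-28.2500)
row 2: 0.0000x − 6.0000y = -21.0000  (k_3=61.7500)
Cramer on rows 1–2 → x = 4.0000, y = 3.5000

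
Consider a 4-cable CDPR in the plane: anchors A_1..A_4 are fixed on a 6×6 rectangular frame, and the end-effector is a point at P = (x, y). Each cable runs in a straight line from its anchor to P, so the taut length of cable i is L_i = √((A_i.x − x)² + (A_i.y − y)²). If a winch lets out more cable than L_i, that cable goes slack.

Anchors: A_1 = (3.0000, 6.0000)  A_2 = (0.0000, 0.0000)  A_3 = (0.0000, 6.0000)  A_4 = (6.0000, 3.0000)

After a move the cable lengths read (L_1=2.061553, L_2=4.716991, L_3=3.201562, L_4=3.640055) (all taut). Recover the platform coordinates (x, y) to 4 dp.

(2.5000, 4.0000)

each cable: (A_i−P)·(A_i−P) = L_i²; let c_i = ‖A_i‖²−L_i²
c_1 = 9.0000+36.0000−4.2500 = 40.7500
row 1: 6.0000x + 12.0000y = 63.0000  (c_2=-22.2500)
row 2: 6.0000x + 0.0000y = 15.0000  (c_3=25.7500)
row 3: -6.0000x + 6.0000y = 9.0000  (c_4=31.7500)
Cramer on rows 1–2 → x = 2.5000, y = 4.0000
check cable 4: ‖A_4−P‖² = 13.2500 ≈ L_4² = 13.2500 ✓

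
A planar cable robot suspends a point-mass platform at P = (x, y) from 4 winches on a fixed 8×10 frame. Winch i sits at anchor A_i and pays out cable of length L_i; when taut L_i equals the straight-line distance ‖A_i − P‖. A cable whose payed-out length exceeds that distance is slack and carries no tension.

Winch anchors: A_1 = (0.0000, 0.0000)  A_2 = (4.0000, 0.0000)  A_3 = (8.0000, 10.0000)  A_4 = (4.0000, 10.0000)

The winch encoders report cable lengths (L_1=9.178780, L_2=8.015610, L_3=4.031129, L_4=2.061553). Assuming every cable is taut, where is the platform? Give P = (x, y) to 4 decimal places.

each cable: (A_i−P)·(A_i−P) = L_i²; let c_i = ‖A_i‖²−L_i²
c_1 = 0.0000+0.0000−84.2500 = -84.2500
row 1: -8.0000x + 0.0000y = -36.0000  (c_2=-48.2500)
row 2: -16.0000x − 20.0000y = -232.0000  (c_3=147.7500)
row 3: -8.0000x − 20.0000y = -196.0000  (c_4=111.7500)
Cramer on rows 1–2 → x = 4.5000, y = 8.0000
check cable 4: ‖A_4−P‖² = 4.2500 ≈ L_4² = 4.2500 ✓

(4.5000, 8.0000)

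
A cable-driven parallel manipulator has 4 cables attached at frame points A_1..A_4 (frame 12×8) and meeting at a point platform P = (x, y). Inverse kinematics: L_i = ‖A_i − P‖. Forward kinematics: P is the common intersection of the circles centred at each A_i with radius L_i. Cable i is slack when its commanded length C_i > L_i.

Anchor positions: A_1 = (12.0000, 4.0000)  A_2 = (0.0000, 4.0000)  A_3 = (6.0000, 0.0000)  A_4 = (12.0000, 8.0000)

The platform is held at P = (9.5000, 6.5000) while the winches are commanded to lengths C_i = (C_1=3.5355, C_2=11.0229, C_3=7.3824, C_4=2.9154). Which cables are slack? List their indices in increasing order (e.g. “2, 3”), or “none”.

2

cable 1: L_1 = ‖A_1−P‖ = 3.5355;  C_1 = 3.5355 → taut
cable 2: L_2 = ‖A_2−P‖ = 9.8234;  C_2 = 11.0229 → slack
cable 3: L_3 = ‖A_3−P‖ = 7.3824;  C_3 = 7.3824 → taut
cable 4: L_4 = ‖A_4−P‖ = 2.9155;  C_4 = 2.9154 → taut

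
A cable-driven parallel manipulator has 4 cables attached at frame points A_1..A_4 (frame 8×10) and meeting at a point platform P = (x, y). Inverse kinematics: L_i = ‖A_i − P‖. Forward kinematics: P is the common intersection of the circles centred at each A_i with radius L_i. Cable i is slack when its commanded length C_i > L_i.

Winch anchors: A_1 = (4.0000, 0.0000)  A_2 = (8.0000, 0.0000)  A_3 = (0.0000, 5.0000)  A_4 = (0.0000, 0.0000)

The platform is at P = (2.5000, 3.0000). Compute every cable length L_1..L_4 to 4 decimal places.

(3.3541, 6.2650, 3.2016, 3.9051)

L_1: Δ = A_1−P = (1.5000, -3.0000) → ‖Δ‖ = √11.2500 = 3.3541
L_2: Δ = A_2−P = (5.5000, -3.0000) → ‖Δ‖ = √39.2500 = 6.2650
L_3: Δ = A_3−P = (-2.5000, 2.0000) → ‖Δ‖ = √10.2500 = 3.2016
L_4: Δ = A_4−P = (-2.5000, -3.0000) → ‖Δ‖ = √15.2500 = 3.9051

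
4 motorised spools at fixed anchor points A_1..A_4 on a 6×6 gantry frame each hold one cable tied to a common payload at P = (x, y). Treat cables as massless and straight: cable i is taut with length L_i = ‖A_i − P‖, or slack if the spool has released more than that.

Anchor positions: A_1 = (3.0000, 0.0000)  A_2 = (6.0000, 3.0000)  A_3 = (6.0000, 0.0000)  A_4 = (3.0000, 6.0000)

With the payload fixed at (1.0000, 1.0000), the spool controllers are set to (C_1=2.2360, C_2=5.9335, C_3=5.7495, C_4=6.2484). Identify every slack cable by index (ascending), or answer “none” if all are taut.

2, 3, 4

cable 1: √((2.0000)²+(-1.0000)²)=2.2361, C_1=2.2360: taut
cable 2: √((5.0000)²+(2.0000)²)=5.3852, C_2=5.9335: slack
cable 3: √((5.0000)²+(-1.0000)²)=5.0990, C_3=5.7495: slack
cable 4: √((2.0000)²+(5.0000)²)=5.3852, C_4=6.2484: slack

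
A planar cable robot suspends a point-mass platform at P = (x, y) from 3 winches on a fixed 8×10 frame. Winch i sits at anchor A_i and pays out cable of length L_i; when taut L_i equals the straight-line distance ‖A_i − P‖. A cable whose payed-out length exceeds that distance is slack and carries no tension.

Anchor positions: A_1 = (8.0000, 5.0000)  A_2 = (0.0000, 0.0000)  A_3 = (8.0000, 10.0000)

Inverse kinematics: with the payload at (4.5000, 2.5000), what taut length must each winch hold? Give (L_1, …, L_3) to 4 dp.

cable 1: Δx=3.5000, Δy=2.5000; L_1 = √(Δx²+Δy²) = 4.3012
cable 2: Δx=-4.5000, Δy=-2.5000; L_2 = √(Δx²+Δy²) = 5.1478
cable 3: Δx=3.5000, Δy=7.5000; L_3 = √(Δx²+Δy²) = 8.2765

(4.3012, 5.1478, 8.2765)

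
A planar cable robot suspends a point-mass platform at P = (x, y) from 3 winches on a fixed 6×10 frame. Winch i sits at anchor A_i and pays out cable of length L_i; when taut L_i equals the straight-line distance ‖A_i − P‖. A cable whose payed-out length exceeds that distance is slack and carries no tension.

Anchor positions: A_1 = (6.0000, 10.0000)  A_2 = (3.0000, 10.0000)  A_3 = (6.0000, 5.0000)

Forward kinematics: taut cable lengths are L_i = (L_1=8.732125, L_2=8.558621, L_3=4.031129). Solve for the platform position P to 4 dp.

(4.0000, 1.5000)

expand ‖A_i−P‖²=L_i² and subtract eq 1 (q_i ≔ ‖A_i‖²−L_i²)
q_1 = 36.0000+100.0000−76.2500 = 59.7500
eq1−eq2 → [6.0000  0.0000]·P = 24.0000
eq1−eq3 → [0.0000  10.0000]·P = 15.0000
2×2 solve → P = (4.0000, 1.5000)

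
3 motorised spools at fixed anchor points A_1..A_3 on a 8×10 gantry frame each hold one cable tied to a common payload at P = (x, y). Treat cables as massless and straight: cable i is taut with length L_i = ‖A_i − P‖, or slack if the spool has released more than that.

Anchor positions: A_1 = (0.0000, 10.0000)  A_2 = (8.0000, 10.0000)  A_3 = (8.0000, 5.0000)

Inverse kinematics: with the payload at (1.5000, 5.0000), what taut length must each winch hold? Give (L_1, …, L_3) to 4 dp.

L_1: Δ = A_1−P = (-1.5000, 5.0000) → ‖Δ‖ = √27.2500 = 5.2202
L_2: Δ = A_2−P = (6.5000, 5.0000) → ‖Δ‖ = √67.2500 = 8.2006
L_3: Δ = A_3−P = (6.5000, 0.0000) → ‖Δ‖ = √42.2500 = 6.5000

(5.2202, 8.2006, 6.5000)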